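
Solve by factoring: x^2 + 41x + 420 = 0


We need two numbers that multiply to 420 and add to 41.
Those numbers are 20 and 21 (since 20 * 21 = 420 and 20 + 21 = 41).
So x^2 + 41x + 420 = (x + 20)(x + 21) = 0
Setting each factor to zero: x = -20 or x = -21

x = -21, x = -20


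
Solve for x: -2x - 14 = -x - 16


Starting with: -2x - 14 = -x - 16
Move all x terms to left: (-2 + 1)x = -16 + 14
Simplify: -x = -2
Divide both sides by -1: x = 2

x = 2


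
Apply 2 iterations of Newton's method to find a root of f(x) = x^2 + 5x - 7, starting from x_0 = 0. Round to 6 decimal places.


Newton's method: x_(n+1) = x_n - f(x_n)/f'(x_n)
f(x) = x^2 + 5x - 7
f'(x) = 2x + 5

Iteration 1:
  f(0.000000) = -7.000000
  f'(0.000000) = 5.000000
  x_1 = 0.000000 - (-7.000000)/(5.000000) = 1.400000

Iteration 2:
  f(1.400000) = 1.960000
  f'(1.400000) = 7.800000
  x_2 = 1.400000 - (1.960000)/(7.800000) = 1.148718

x_2 = 1.148718


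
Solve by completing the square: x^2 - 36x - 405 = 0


Start: x^2 - 36x - 405 = 0
Move constant: x^2 - 36x = 405
Half of -36 is -18, squared is 324
Add 324 to both sides: x^2 - 36x + 324 = 729
(x - 18)^2 = 729
x - 18 = ±27
x = 18 + 27 = 45 or x = 18 - 27 = -9

x = -9, x = 45


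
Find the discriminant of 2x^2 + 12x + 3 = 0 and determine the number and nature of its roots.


For ax^2 + bx + c = 0, discriminant D = b^2 - 4ac
Here a = 2, b = 12, c = 3
D = (12)^2 - 4(2)(3) = 144 - 24 = 120

D = 120 > 0 but not a perfect square
The equation has 2 distinct real irrational roots.

Discriminant = 120, 2 distinct real irrational roots


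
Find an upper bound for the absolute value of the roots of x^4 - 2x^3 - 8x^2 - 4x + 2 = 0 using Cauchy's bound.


Cauchy's bound: all roots r satisfy |r| <= 1 + max(|a_i/a_n|) for i = 0,...,n-1
where a_n is the leading coefficient.

Coefficients: [1, -2, -8, -4, 2]
Leading coefficient a_n = 1
Ratios |a_i/a_n|: 2, 8, 4, 2
Maximum ratio: 8
Cauchy's bound: |r| <= 1 + 8 = 9

Upper bound = 9


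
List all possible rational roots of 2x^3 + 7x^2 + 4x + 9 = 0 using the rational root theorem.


Rational root theorem: possible roots are ±p/q where:
  p divides the constant term (9): p ∈ {1, 3, 9}
  q divides the leading coefficient (2): q ∈ {1, 2}

All possible rational roots: -9, -9/2, -3, -3/2, -1, -1/2, 1/2, 1, 3/2, 3, 9/2, 9

-9, -9/2, -3, -3/2, -1, -1/2, 1/2, 1, 3/2, 3, 9/2, 9


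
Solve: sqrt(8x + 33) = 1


Square both sides: 8x + 33 = 1^2 = 1
8x = 1 - 33 = -32
x = -4
Check: sqrt(8*(-4) + 33) = sqrt(1) = 1 ✓

x = -4


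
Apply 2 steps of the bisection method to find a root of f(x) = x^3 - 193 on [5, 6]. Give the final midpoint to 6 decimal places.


f(x) = x^3 - 193
f(5) = -68 < 0
f(6) = 23 > 0

Step 1: midpoint = (5.000000 + 6.000000)/2 = 5.500000
  f(5.500000) = -26.625000
  f(mid) < 0, so root is in [5.500000, 6.000000]

Step 2: midpoint = (5.500000 + 6.000000)/2 = 5.750000
  f(5.750000) = -2.890625
  f(mid) < 0, so root is in [5.750000, 6.000000]

midpoint = 5.750000


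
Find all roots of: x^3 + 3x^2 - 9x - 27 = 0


Let p(x) = x^3 + 3x^2 - 9x - 27. By the rational root theorem (leading coefficient 1), any rational root is an integer divisor of 27: try ±1, ±2, ... in turn.
Test x = 1: value = -32 ≠ 0.
Test x = -1: value = -16 ≠ 0.
Test x = 3: value = 0 ✓, so (x - 3) is a factor.
Synthetic division by (x - 3): bring down 1; 1(3) + 3 = 6; 6(3) - 9 = 9; 9(3) - 27 = 0 → quotient x^2 + 6x + 9, remainder 0.
Solve the quadratic x^2 + 6x + 9 = 0: discriminant = 6^2 - 4(1)(9) = 36 - 36 = 0.
Discriminant = 0, so a double root: x = -6/2 = -3.
Collecting all roots found:

x = -3 (multiplicity 2), x = 3


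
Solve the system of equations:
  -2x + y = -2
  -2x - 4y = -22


Using Cramer's rule:
Determinant D = (-2)(-4) - (-2)(1) = 8 + 2 = 10
Dx = (-2)(-4) - (-22)(1) = 8 + 22 = 30
Dy = (-2)(-22) - (-2)(-2) = 44 - 4 = 40
x = Dx/D = 30/10 = 3
y = Dy/D = 40/10 = 4

x = 3, y = 4


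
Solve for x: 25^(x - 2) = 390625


Express both sides with the same base.
390625 = 25^4
Since the bases match, equate exponents: x - 2 = 4
So x = 4 - (-2) = 6

x = 6


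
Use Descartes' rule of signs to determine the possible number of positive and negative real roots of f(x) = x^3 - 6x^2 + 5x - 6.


Descartes' rule of signs:

For positive roots, count sign changes in f(x) = x^3 - 6x^2 + 5x - 6:
Signs of coefficients: +, -, +, -
Number of sign changes: 3
Possible positive real roots: 3, 1

For negative roots, examine f(-x) = -x^3 - 6x^2 - 5x - 6:
Signs of coefficients: -, -, -, -
Number of sign changes: 0
Possible negative real roots: 0

Positive roots: 3 or 1; Negative roots: 0


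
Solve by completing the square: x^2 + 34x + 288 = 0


Start: x^2 + 34x + 288 = 0
Move constant: x^2 + 34x = -288
Half of 34 is 17, squared is 289
Add 289 to both sides: x^2 + 34x + 289 = 1
(x + 17)^2 = 1
x + 17 = ±1
x = -17 + 1 = -16 or x = -17 - 1 = -18

x = -18, x = -16


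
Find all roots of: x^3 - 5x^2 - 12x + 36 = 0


Let p(x) = x^3 - 5x^2 - 12x + 36. By the rational root theorem (leading coefficient 1), any rational root is an integer divisor of 36: try ±1, ±2, ... in turn.
Test x = 1: value = 20 ≠ 0.
Test x = -1: value = 42 ≠ 0.
Test x = 2: value = 0 ✓, so (x - 2) is a factor.
Synthetic division by (x - 2): bring down 1; 1(2) - 5 = -3; (-3)(2) - 12 = -18; (-18)(2) + 36 = 0 → quotient x^2 - 3x - 18, remainder 0.
Solve the quadratic x^2 - 3x - 18 = 0: discriminant = (-3)^2 - 4(1)(-18) = 9 + 72 = 81.
sqrt(81) = 9, so x = (3 ± 9)/2: x = 6 or x = -3.
Collecting all roots found:

x = -3, x = 2, x = 6


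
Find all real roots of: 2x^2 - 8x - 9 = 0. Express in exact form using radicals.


Using the quadratic formula: x = (-b ± sqrt(b^2 - 4ac)) / (2a)
Here a = 2, b = -8, c = -9
Discriminant = b^2 - 4ac = (-8)^2 - 4(2)(-9) = 64 + 72 = 136
Since discriminant = 136 > 0, there are two real roots.
x = (8 ± 2*sqrt(34)) / 4
Simplifying: x = (4 ± sqrt(34)) / 2
Numerically: x ≈ 4.9155 or x ≈ -0.9155

x = (4 + sqrt(34)) / 2 or x = (4 - sqrt(34)) / 2


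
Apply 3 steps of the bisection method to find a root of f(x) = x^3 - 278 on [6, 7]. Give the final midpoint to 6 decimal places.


f(x) = x^3 - 278
f(6) = -62 < 0
f(7) = 65 > 0

Step 1: midpoint = (6.000000 + 7.000000)/2 = 6.500000
  f(6.500000) = -3.375000
  f(mid) < 0, so root is in [6.500000, 7.000000]

Step 2: midpoint = (6.500000 + 7.000000)/2 = 6.750000
  f(6.750000) = 29.546875
  f(mid) > 0, so root is in [6.500000, 6.750000]

Step 3: midpoint = (6.500000 + 6.750000)/2 = 6.625000
  f(6.625000) = 12.775391
  f(mid) > 0, so root is in [6.500000, 6.625000]

midpoint = 6.625000


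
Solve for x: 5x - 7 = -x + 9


Starting with: 5x - 7 = -x + 9
Move all x terms to left: (5 + 1)x = 9 + 7
Simplify: 6x = 16
Divide both sides by 6: x = 8/3

x = 8/3


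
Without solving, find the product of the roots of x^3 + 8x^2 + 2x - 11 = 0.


By Vieta's formulas for x^3 + bx^2 + cx + d = 0:
  r1 + r2 + r3 = -b/a = -8
  r1*r2 + r1*r3 + r2*r3 = c/a = 2
  r1*r2*r3 = -d/a = 11


Product = 11


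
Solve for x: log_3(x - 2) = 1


Convert to exponential form: x - 2 = 3^1 = 3
x = 3 + 2 = 5
Check: log_3(5 - 2) = log_3(3) = log_3(3) = 1 ✓

x = 5


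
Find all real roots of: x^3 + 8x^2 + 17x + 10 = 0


Let p(x) = x^3 + 8x^2 + 17x + 10. By the rational root theorem (leading coefficient 1), any rational root is an integer divisor of 10: try ±1, ±2, ... in turn.
Test x = 1: value = 36 ≠ 0.
Test x = -1: value = 0 ✓, so (x + 1) is a factor.
Synthetic division by (x + 1): bring down 1; 1(-1) + 8 = 7; 7(-1) + 17 = 10; 10(-1) + 10 = 0 → quotient x^2 + 7x + 10, remainder 0.
Solve the quadratic x^2 + 7x + 10 = 0: discriminant = 7^2 - 4(1)(10) = 49 - 40 = 9.
sqrt(9) = 3, so x = (-7 ± 3)/2: x = -2 or x = -5.

x = -5, x = -2, x = -1


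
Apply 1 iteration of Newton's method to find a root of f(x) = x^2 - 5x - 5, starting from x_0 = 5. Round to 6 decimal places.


Newton's method: x_(n+1) = x_n - f(x_n)/f'(x_n)
f(x) = x^2 - 5x - 5
f'(x) = 2x - 5

Iteration 1:
  f(5.000000) = -5.000000
  f'(5.000000) = 5.000000
  x_1 = 5.000000 - (-5.000000)/(5.000000) = 6.000000

x_1 = 6.000000


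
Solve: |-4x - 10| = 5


An absolute value equation |expr| = 5 gives two cases:
Case 1: -4x - 10 = 5
  -4x = 15, so x = -15/4
Case 2: -4x - 10 = -5
  -4x = 5, so x = -5/4

x = -15/4, x = -5/4


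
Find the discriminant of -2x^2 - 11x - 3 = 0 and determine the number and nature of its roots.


For ax^2 + bx + c = 0, discriminant D = b^2 - 4ac
Here a = -2, b = -11, c = -3
D = (-11)^2 - 4(-2)(-3) = 121 - 24 = 97

D = 97 > 0 but not a perfect square
The equation has 2 distinct real irrational roots.

Discriminant = 97, 2 distinct real irrational roots


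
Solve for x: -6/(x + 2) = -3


Multiply both sides by (x + 2): -6 = -3(x + 2)
Distribute: -6 = -3x - 6
-3x = -6 + 6 = 0
x = 0

x = 0


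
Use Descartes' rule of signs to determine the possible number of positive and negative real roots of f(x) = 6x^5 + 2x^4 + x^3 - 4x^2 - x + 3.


Descartes' rule of signs:

For positive roots, count sign changes in f(x) = 6x^5 + 2x^4 + x^3 - 4x^2 - x + 3:
Signs of coefficients: +, +, +, -, -, +
Number of sign changes: 2
Possible positive real roots: 2, 0

For negative roots, examine f(-x) = -6x^5 + 2x^4 - x^3 - 4x^2 + x + 3:
Signs of coefficients: -, +, -, -, +, +
Number of sign changes: 3
Possible negative real roots: 3, 1

Positive roots: 2 or 0; Negative roots: 3 or 1


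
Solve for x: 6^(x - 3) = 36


Express both sides with the same base.
36 = 6^2
Since the bases match, equate exponents: x - 3 = 2
So x = 2 - (-3) = 5

x = 5


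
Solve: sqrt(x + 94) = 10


Square both sides: x + 94 = 10^2 = 100
x = 100 - 94 = 6
x = 6
Check: sqrt(1*6 + 94) = sqrt(100) = 10 ✓

x = 6


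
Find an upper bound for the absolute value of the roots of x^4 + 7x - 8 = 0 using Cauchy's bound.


Cauchy's bound: all roots r satisfy |r| <= 1 + max(|a_i/a_n|) for i = 0,...,n-1
where a_n is the leading coefficient.

Coefficients: [1, 0, 0, 7, -8]
Leading coefficient a_n = 1
Ratios |a_i/a_n|: 0, 0, 7, 8
Maximum ratio: 8
Cauchy's bound: |r| <= 1 + 8 = 9

Upper bound = 9


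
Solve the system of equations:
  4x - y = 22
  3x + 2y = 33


Using Cramer's rule:
Determinant D = (4)(2) - (3)(-1) = 8 + 3 = 11
Dx = (22)(2) - (33)(-1) = 44 + 33 = 77
Dy = (4)(33) - (3)(22) = 132 - 66 = 66
x = Dx/D = 77/11 = 7
y = Dy/D = 66/11 = 6

x = 7, y = 6


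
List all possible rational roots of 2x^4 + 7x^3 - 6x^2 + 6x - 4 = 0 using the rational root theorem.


Rational root theorem: possible roots are ±p/q where:
  p divides the constant term (-4): p ∈ {1, 2, 4}
  q divides the leading coefficient (2): q ∈ {1, 2}

All possible rational roots: -4, -2, -1, -1/2, 1/2, 1, 2, 4

-4, -2, -1, -1/2, 1/2, 1, 2, 4


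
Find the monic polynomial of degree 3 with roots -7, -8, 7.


A monic polynomial with roots -7, -8, 7 is:
p(x) = (x + 7)(x + 8)(x - 7)
After multiplying by (x + 7): x + 7
After multiplying by (x + 8): x^2 + 15x + 56
After multiplying by (x - 7): x^3 + 8x^2 - 49x - 392

x^3 + 8x^2 - 49x - 392


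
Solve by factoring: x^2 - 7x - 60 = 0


We need two numbers that multiply to -60 and add to -7.
Those numbers are 5 and -12 (since 5 * (-12) = -60 and 5 + (-12) = -7).
So x^2 - 7x - 60 = (x + 5)(x - 12) = 0
Setting each factor to zero: x = -5 or x = 12

x = -5, x = 12


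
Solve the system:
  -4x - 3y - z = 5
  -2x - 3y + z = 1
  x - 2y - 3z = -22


Using Cramer's rule. Expand each determinant along the first row.
D  = (-4)*[(-3)*(-3) - 1*(-2)] - (-3)*[(-2)*(-3) - 1*1] + (-1)*[(-2)*(-2) - (-3)*1]
  = (-4)*(11) - (-3)*(5) + (-1)*(7) = -36
Dx = 5*[(-3)*(-3) - 1*(-2)] - (-3)*[1*(-3) - 1*(-22)] + (-1)*[1*(-2) - (-3)*(-22)]
  = 5*(11) - (-3)*(19) + (-1)*(-68) = 180
Dy = (-4)*[1*(-3) - 1*(-22)] - 5*[(-2)*(-3) - 1*1] + (-1)*[(-2)*(-22) - 1*1]
  = (-4)*(19) - 5*(5) + (-1)*(43) = -144
Dz = (-4)*[(-3)*(-22) - 1*(-2)] - (-3)*[(-2)*(-22) - 1*1] + 5*[(-2)*(-2) - (-3)*1]
  = (-4)*(68) - (-3)*(43) + 5*(7) = -108
x = Dx/D = 180/-36 = -5, y = Dy/D = -144/-36 = 4, z = Dz/D = -108/-36 = 3
Check eq1: (-4)(-5) + (-3)(4) + (-1)(3) = 5 = 5 ✓
Check eq2: (-2)(-5) + (-3)(4) + (1)(3) = 1 = 1 ✓
Check eq3: (1)(-5) + (-2)(4) + (-3)(3) = -22 = -22 ✓

x = -5, y = 4, z = 3


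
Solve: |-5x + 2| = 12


An absolute value equation |expr| = 12 gives two cases:
Case 1: -5x + 2 = 12
  -5x = 10, so x = -2
Case 2: -5x + 2 = -12
  -5x = -14, so x = 14/5

x = -2, x = 14/5


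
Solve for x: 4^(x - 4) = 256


Express both sides with the same base.
256 = 4^4
Since the bases match, equate exponents: x - 4 = 4
So x = 4 - (-4) = 8

x = 8


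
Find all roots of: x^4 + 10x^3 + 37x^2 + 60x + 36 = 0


Let p(x) = x^4 + 10x^3 + 37x^2 + 60x + 36. By the rational root theorem (leading coefficient 1), any rational root is an integer divisor of 36: try ±1, ±2, ... in turn.
Test x = 1: value = 144 ≠ 0.
Test x = -1: value = 4 ≠ 0.
Test x = 2: value = 400 ≠ 0.
Test x = -2: value = 0 ✓, so (x + 2) is a factor.
Synthetic division by (x + 2): bring down 1; 1(-2) + 10 = 8; 8(-2) + 37 = 21; 21(-2) + 60 = 18; 18(-2) + 36 = 0 → quotient x^3 + 8x^2 + 21x + 18, remainder 0.
Continue with the quotient x^3 + 8x^2 + 21x + 18 (candidates must divide 18; re-test x = -2 first in case it repeats).
Test x = -2: value = 0 ✓, so (x + 2) is a factor.
Synthetic division by (x + 2): bring down 1; 1(-2) + 8 = 6; 6(-2) + 21 = 9; 9(-2) + 18 = 0 → quotient x^2 + 6x + 9, remainder 0.
Solve the quadratic x^2 + 6x + 9 = 0: discriminant = 6^2 - 4(1)(9) = 36 - 36 = 0.
Discriminant = 0, so a double root: x = -6/2 = -3.
Collecting all roots found:

x = -3 (multiplicity 2), x = -2 (multiplicity 2)


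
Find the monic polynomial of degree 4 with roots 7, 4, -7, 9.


A monic polynomial with roots 7, 4, -7, 9 is:
p(x) = (x - 7)(x - 4)(x + 7)(x - 9)
After multiplying by (x - 7): x - 7
After multiplying by (x - 4): x^2 - 11x + 28
After multiplying by (x + 7): x^3 - 4x^2 - 49x + 196
After multiplying by (x - 9): x^4 - 13x^3 - 13x^2 + 637x - 1764

x^4 - 13x^3 - 13x^2 + 637x - 1764


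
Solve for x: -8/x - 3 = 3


Subtract -3 from both sides: -8/x = 6
Multiply both sides by x: -8 = 6 * x
Divide by 6: x = -4/3

x = -4/3


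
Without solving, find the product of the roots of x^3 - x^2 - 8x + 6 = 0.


By Vieta's formulas for x^3 + bx^2 + cx + d = 0:
  r1 + r2 + r3 = -b/a = 1
  r1*r2 + r1*r3 + r2*r3 = c/a = -8
  r1*r2*r3 = -d/a = -6


Product = -6


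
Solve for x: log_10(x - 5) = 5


Convert to exponential form: x - 5 = 10^5 = 100000
x = 100000 + 5 = 100005
Check: log_10(100005 - 5) = log_10(100000) = log_10(100000) = 5 ✓

x = 100005


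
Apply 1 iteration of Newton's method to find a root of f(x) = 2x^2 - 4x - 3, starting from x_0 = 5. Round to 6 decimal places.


Newton's method: x_(n+1) = x_n - f(x_n)/f'(x_n)
f(x) = 2x^2 - 4x - 3
f'(x) = 4x - 4

Iteration 1:
  f(5.000000) = 27.000000
  f'(5.000000) = 16.000000
  x_1 = 5.000000 - (27.000000)/(16.000000) = 3.312500

x_1 = 3.312500


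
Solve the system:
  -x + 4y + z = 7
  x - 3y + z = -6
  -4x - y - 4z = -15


Using Cramer's rule. Expand each determinant along the first row.
D  = (-1)*[(-3)*(-4) - 1*(-1)] - 4*[1*(-4) - 1*(-4)] + 1*[1*(-1) - (-3)*(-4)]
  = (-1)*(13) - 4*(0) + 1*(-13) = -26
Dx = 7*[(-3)*(-4) - 1*(-1)] - 4*[(-6)*(-4) - 1*(-15)] + 1*[(-6)*(-1) - (-3)*(-15)]
  = 7*(13) - 4*(39) + 1*(-39) = -104
Dy = (-1)*[(-6)*(-4) - 1*(-15)] - 7*[1*(-4) - 1*(-4)] + 1*[1*(-15) - (-6)*(-4)]
  = (-1)*(39) - 7*(0) + 1*(-39) = -78
Dz = (-1)*[(-3)*(-15) - (-6)*(-1)] - 4*[1*(-15) - (-6)*(-4)] + 7*[1*(-1) - (-3)*(-4)]
  = (-1)*(39) - 4*(-39) + 7*(-13) = 26
x = Dx/D = -104/-26 = 4, y = Dy/D = -78/-26 = 3, z = Dz/D = 26/-26 = -1
Check eq1: (-1)(4) + (4)(3) + (1)(-1) = 7 = 7 ✓
Check eq2: (1)(4) + (-3)(3) + (1)(-1) = -6 = -6 ✓
Check eq3: (-4)(4) + (-1)(3) + (-4)(-1) = -15 = -15 ✓

x = 4, y = 3, z = -1


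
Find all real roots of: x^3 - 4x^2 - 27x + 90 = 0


Let p(x) = x^3 - 4x^2 - 27x + 90. By the rational root theorem (leading coefficient 1), any rational root is an integer divisor of 90: try ±1, ±2, ... in turn.
Test x = 1: value = 60 ≠ 0.
Test x = -1: value = 112 ≠ 0.
Test x = 2: value = 28 ≠ 0.
Test x = -2: value = 120 ≠ 0.
Test x = 3: value = 0 ✓, so (x - 3) is a factor.
Synthetic division by (x - 3): bring down 1; 1(3) - 4 = -1; (-1)(3) - 27 = -30; (-30)(3) + 90 = 0 → quotient x^2 - x - 30, remainder 0.
Solve the quadratic x^2 - x - 30 = 0: discriminant = (-1)^2 - 4(1)(-30) = 1 + 120 = 121.
sqrt(121) = 11, so x = (1 ± 11)/2: x = 6 or x = -5.

x = -5, x = 3, x = 6


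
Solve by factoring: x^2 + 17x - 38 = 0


We need two numbers that multiply to -38 and add to 17.
Those numbers are 19 and -2 (since 19 * (-2) = -38 and 19 + (-2) = 17).
So x^2 + 17x - 38 = (x + 19)(x - 2) = 0
Setting each factor to zero: x = -19 or x = 2

x = -19, x = 2


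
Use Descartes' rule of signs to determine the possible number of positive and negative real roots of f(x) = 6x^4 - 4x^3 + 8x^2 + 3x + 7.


Descartes' rule of signs:

For positive roots, count sign changes in f(x) = 6x^4 - 4x^3 + 8x^2 + 3x + 7:
Signs of coefficients: +, -, +, +, +
Number of sign changes: 2
Possible positive real roots: 2, 0

For negative roots, examine f(-x) = 6x^4 + 4x^3 + 8x^2 - 3x + 7:
Signs of coefficients: +, +, +, -, +
Number of sign changes: 2
Possible negative real roots: 2, 0

Positive roots: 2 or 0; Negative roots: 2 or 0


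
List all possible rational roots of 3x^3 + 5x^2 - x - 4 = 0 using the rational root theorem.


Rational root theorem: possible roots are ±p/q where:
  p divides the constant term (-4): p ∈ {1, 2, 4}
  q divides the leading coefficient (3): q ∈ {1, 3}

All possible rational roots: -4, -2, -4/3, -1, -2/3, -1/3, 1/3, 2/3, 1, 4/3, 2, 4

-4, -2, -4/3, -1, -2/3, -1/3, 1/3, 2/3, 1, 4/3, 2, 4


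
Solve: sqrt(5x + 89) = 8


Square both sides: 5x + 89 = 8^2 = 64
5x = 64 - 89 = -25
x = -5
Check: sqrt(5*(-5) + 89) = sqrt(64) = 8 ✓

x = -5


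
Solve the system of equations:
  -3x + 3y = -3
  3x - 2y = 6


Using Cramer's rule:
Determinant D = (-3)(-2) - (3)(3) = 6 - 9 = -3
Dx = (-3)(-2) - (6)(3) = 6 - 18 = -12
Dy = (-3)(6) - (3)(-3) = -18 + 9 = -9
x = Dx/D = -12/-3 = 4
y = Dy/D = -9/-3 = 3

x = 4, y = 3


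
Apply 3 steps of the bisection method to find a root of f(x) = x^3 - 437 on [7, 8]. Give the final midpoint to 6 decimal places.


f(x) = x^3 - 437
f(7) = -94 < 0
f(8) = 75 > 0

Step 1: midpoint = (7.000000 + 8.000000)/2 = 7.500000
  f(7.500000) = -15.125000
  f(mid) < 0, so root is in [7.500000, 8.000000]

Step 2: midpoint = (7.500000 + 8.000000)/2 = 7.750000
  f(7.750000) = 28.484375
  f(mid) > 0, so root is in [7.500000, 7.750000]

Step 3: midpoint = (7.500000 + 7.750000)/2 = 7.625000
  f(7.625000) = 6.322266
  f(mid) > 0, so root is in [7.500000, 7.625000]

midpoint = 7.625000


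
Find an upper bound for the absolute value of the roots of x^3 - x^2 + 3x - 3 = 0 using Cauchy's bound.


Cauchy's bound: all roots r satisfy |r| <= 1 + max(|a_i/a_n|) for i = 0,...,n-1
where a_n is the leading coefficient.

Coefficients: [1, -1, 3, -3]
Leading coefficient a_n = 1
Ratios |a_i/a_n|: 1, 3, 3
Maximum ratio: 3
Cauchy's bound: |r| <= 1 + 3 = 4

Upper bound = 4


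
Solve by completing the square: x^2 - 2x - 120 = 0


Start: x^2 - 2x - 120 = 0
Move constant: x^2 - 2x = 120
Half of -2 is -1, squared is 1
Add 1 to both sides: x^2 - 2x + 1 = 121
(x - 1)^2 = 121
x - 1 = ±11
x = 1 + 11 = 12 or x = 1 - 11 = -10

x = -10, x = 12


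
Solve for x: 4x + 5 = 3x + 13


Starting with: 4x + 5 = 3x + 13
Move all x terms to left: (4 - 3)x = 13 - 5
Simplify: x = 8
Divide both sides by 1: x = 8

x = 8


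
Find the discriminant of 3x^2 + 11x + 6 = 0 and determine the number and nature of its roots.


For ax^2 + bx + c = 0, discriminant D = b^2 - 4ac
Here a = 3, b = 11, c = 6
D = (11)^2 - 4(3)(6) = 121 - 72 = 49

D = 49 > 0 and is a perfect square (sqrt = 7)
The equation has 2 distinct real rational roots.

Discriminant = 49, 2 distinct real rational roots


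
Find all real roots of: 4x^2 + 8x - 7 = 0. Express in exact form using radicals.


Using the quadratic formula: x = (-b ± sqrt(b^2 - 4ac)) / (2a)
Here a = 4, b = 8, c = -7
Discriminant = b^2 - 4ac = 8^2 - 4(4)(-7) = 64 + 112 = 176
Since discriminant = 176 > 0, there are two real roots.
x = (-8 ± 4*sqrt(11)) / 8
Simplifying: x = (-2 ± sqrt(11)) / 2
Numerically: x ≈ 0.6583 or x ≈ -2.6583

x = (-2 + sqrt(11)) / 2 or x = (-2 - sqrt(11)) / 2


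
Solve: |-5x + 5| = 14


An absolute value equation |expr| = 14 gives two cases:
Case 1: -5x + 5 = 14
  -5x = 9, so x = -9/5
Case 2: -5x + 5 = -14
  -5x = -19, so x = 19/5

x = -9/5, x = 19/5


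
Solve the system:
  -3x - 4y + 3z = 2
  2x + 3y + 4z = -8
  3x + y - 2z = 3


Using Cramer's rule. Expand each determinant along the first row.
D  = (-3)*[3*(-2) - 4*1] - (-4)*[2*(-2) - 4*3] + 3*[2*1 - 3*3]
  = (-3)*(-10) - (-4)*(-16) + 3*(-7) = -55
Dx = 2*[3*(-2) - 4*1] - (-4)*[(-8)*(-2) - 4*3] + 3*[(-8)*1 - 3*3]
  = 2*(-10) - (-4)*(4) + 3*(-17) = -55
Dy = (-3)*[(-8)*(-2) - 4*3] - 2*[2*(-2) - 4*3] + 3*[2*3 - (-8)*3]
  = (-3)*(4) - 2*(-16) + 3*(30) = 110
Dz = (-3)*[3*3 - (-8)*1] - (-4)*[2*3 - (-8)*3] + 2*[2*1 - 3*3]
  = (-3)*(17) - (-4)*(30) + 2*(-7) = 55
x = Dx/D = -55/-55 = 1, y = Dy/D = 110/-55 = -2, z = Dz/D = 55/-55 = -1
Check eq1: (-3)(1) + (-4)(-2) + (3)(-1) = 2 = 2 ✓
Check eq2: (2)(1) + (3)(-2) + (4)(-1) = -8 = -8 ✓
Check eq3: (3)(1) + (1)(-2) + (-2)(-1) = 3 = 3 ✓

x = 1, y = -2, z = -1


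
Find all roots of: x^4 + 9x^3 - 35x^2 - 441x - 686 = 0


Let p(x) = x^4 + 9x^3 - 35x^2 - 441x - 686. By the rational root theorem (leading coefficient 1), any rational root is an integer divisor of 686: try ±1, ±2, ... in turn.
Test x = 1: value = -1152 ≠ 0.
Test x = -1: value = -288 ≠ 0.
Test x = 2: value = -1620 ≠ 0.
Test x = -2: value = 0 ✓, so (x + 2) is a factor.
Synthetic division by (x + 2): bring down 1; 1(-2) + 9 = 7; 7(-2) - 35 = -49; (-49)(-2) - 441 = -343; (-343)(-2) - 686 = 0 → quotient x^3 + 7x^2 - 49x - 343, remainder 0.
Continue with the quotient x^3 + 7x^2 - 49x - 343 (candidates must divide 343).
Test x = 7: value = 0 ✓, so (x - 7) is a factor.
Synthetic division by (x - 7): bring down 1; 1(7) + 7 = 14; 14(7) - 49 = 49; 49(7) - 343 = 0 → quotient x^2 + 14x + 49, remainder 0.
Solve the quadratic x^2 + 14x + 49 = 0: discriminant = 14^2 - 4(1)(49) = 196 - 196 = 0.
Discriminant = 0, so a double root: x = -14/2 = -7.
Collecting all roots found:

x = -7 (multiplicity 2), x = -2, x = 7


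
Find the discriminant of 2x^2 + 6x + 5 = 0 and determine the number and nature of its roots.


For ax^2 + bx + c = 0, discriminant D = b^2 - 4ac
Here a = 2, b = 6, c = 5
D = (6)^2 - 4(2)(5) = 36 - 40 = -4

D = -4 < 0
The equation has no real roots (2 complex conjugate roots).

Discriminant = -4, no real roots (2 complex conjugate roots)


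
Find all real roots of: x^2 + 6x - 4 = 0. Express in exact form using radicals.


Using the quadratic formula: x = (-b ± sqrt(b^2 - 4ac)) / (2a)
Here a = 1, b = 6, c = -4
Discriminant = b^2 - 4ac = 6^2 - 4(1)(-4) = 36 + 16 = 52
Since discriminant = 52 > 0, there are two real roots.
x = (-6 ± 2*sqrt(13)) / 2
Simplifying: x = -3 ± sqrt(13)
Numerically: x ≈ 0.6056 or x ≈ -6.6056

x = -3 + sqrt(13) or x = -3 - sqrt(13)


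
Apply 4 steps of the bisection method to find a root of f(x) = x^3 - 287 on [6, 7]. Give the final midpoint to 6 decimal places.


f(x) = x^3 - 287
f(6) = -71 < 0
f(7) = 56 > 0

Step 1: midpoint = (6.000000 + 7.000000)/2 = 6.500000
  f(6.500000) = -12.375000
  f(mid) < 0, so root is in [6.500000, 7.000000]

Step 2: midpoint = (6.500000 + 7.000000)/2 = 6.750000
  f(6.750000) = 20.546875
  f(mid) > 0, so root is in [6.500000, 6.750000]

Step 3: midpoint = (6.500000 + 6.750000)/2 = 6.625000
  f(6.625000) = 3.775391
  f(mid) > 0, so root is in [6.500000, 6.625000]

Step 4: midpoint = (6.500000 + 6.625000)/2 = 6.562500
  f(6.562500) = -4.376709
  f(mid) < 0, so root is in [6.562500, 6.625000]

midpoint = 6.562500


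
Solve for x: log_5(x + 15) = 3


Convert to exponential form: x + 15 = 5^3 = 125
x = 125 - 15 = 110
Check: log_5(110 + 15) = log_5(125) = log_5(125) = 3 ✓

x = 110


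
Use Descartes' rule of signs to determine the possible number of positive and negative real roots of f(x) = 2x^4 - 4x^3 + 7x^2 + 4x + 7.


Descartes' rule of signs:

For positive roots, count sign changes in f(x) = 2x^4 - 4x^3 + 7x^2 + 4x + 7:
Signs of coefficients: +, -, +, +, +
Number of sign changes: 2
Possible positive real roots: 2, 0

For negative roots, examine f(-x) = 2x^4 + 4x^3 + 7x^2 - 4x + 7:
Signs of coefficients: +, +, +, -, +
Number of sign changes: 2
Possible negative real roots: 2, 0

Positive roots: 2 or 0; Negative roots: 2 or 0


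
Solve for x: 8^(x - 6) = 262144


Express both sides with the same base.
262144 = 8^6
Since the bases match, equate exponents: x - 6 = 6
So x = 6 - (-6) = 12

x = 12


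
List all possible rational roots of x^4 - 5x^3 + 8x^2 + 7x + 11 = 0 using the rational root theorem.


Rational root theorem: possible roots are ±p/q where:
  p divides the constant term (11): p ∈ {1, 11}
  q divides the leading coefficient (1): q ∈ {1}

All possible rational roots: -11, -1, 1, 11

-11, -1, 1, 11


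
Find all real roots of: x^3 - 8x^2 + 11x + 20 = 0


Let p(x) = x^3 - 8x^2 + 11x + 20. By the rational root theorem (leading coefficient 1), any rational root is an integer divisor of 20: try ±1, ±2, ... in turn.
Test x = 1: value = 24 ≠ 0.
Test x = -1: value = 0 ✓, so (x + 1) is a factor.
Synthetic division by (x + 1): bring down 1; 1(-1) - 8 = -9; (-9)(-1) + 11 = 20; 20(-1) + 20 = 0 → quotient x^2 - 9x + 20, remainder 0.
Solve the quadratic x^2 - 9x + 20 = 0: discriminant = (-9)^2 - 4(1)(20) = 81 - 80 = 1.
sqrt(1) = 1, so x = (9 ± 1)/2: x = 5 or x = 4.

x = -1, x = 4, x = 5


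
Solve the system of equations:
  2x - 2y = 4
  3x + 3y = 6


Using Cramer's rule:
Determinant D = (2)(3) - (3)(-2) = 6 + 6 = 12
Dx = (4)(3) - (6)(-2) = 12 + 12 = 24
Dy = (2)(6) - (3)(4) = 12 - 12 = 0
x = Dx/D = 24/12 = 2
y = Dy/D = 0/12 = 0

x = 2, y = 0


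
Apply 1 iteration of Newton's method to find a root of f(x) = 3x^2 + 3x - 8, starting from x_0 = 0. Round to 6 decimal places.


Newton's method: x_(n+1) = x_n - f(x_n)/f'(x_n)
f(x) = 3x^2 + 3x - 8
f'(x) = 6x + 3

Iteration 1:
  f(0.000000) = -8.000000
  f'(0.000000) = 3.000000
  x_1 = 0.000000 - (-8.000000)/(3.000000) = 2.666667

x_1 = 2.666667


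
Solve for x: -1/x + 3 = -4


Subtract 3 from both sides: -1/x = -7
Multiply both sides by x: -1 = -7 * x
Divide by -7: x = 1/7

x = 1/7


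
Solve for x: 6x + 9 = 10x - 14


Starting with: 6x + 9 = 10x - 14
Move all x terms to left: (6 - 10)x = -14 - 9
Simplify: -4x = -23
Divide both sides by -4: x = 23/4

x = 23/4


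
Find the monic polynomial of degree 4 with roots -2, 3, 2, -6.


A monic polynomial with roots -2, 3, 2, -6 is:
p(x) = (x + 2)(x - 3)(x - 2)(x + 6)
After multiplying by (x + 2): x + 2
After multiplying by (x - 3): x^2 - x - 6
After multiplying by (x - 2): x^3 - 3x^2 - 4x + 12
After multiplying by (x + 6): x^4 + 3x^3 - 22x^2 - 12x + 72

x^4 + 3x^3 - 22x^2 - 12x + 72


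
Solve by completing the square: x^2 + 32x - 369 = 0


Start: x^2 + 32x - 369 = 0
Move constant: x^2 + 32x = 369
Half of 32 is 16, squared is 256
Add 256 to both sides: x^2 + 32x + 256 = 625
(x + 16)^2 = 625
x + 16 = ±25
x = -16 + 25 = 9 or x = -16 - 25 = -41

x = -41, x = 9


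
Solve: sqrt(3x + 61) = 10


Square both sides: 3x + 61 = 10^2 = 100
3x = 100 - 61 = 39
x = 13
Check: sqrt(3*13 + 61) = sqrt(100) = 10 ✓

x = 13


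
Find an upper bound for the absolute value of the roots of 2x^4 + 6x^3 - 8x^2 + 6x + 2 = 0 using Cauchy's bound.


Cauchy's bound: all roots r satisfy |r| <= 1 + max(|a_i/a_n|) for i = 0,...,n-1
where a_n is the leading coefficient.

Coefficients: [2, 6, -8, 6, 2]
Leading coefficient a_n = 2
Ratios |a_i/a_n|: 3, 4, 3, 1
Maximum ratio: 4
Cauchy's bound: |r| <= 1 + 4 = 5

Upper bound = 5


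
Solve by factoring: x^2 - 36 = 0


We need two numbers that multiply to -36 and add to 0.
Those numbers are 6 and -6 (since 6 * (-6) = -36 and 6 + (-6) = 0).
So x^2 - 36 = (x + 6)(x - 6) = 0
Setting each factor to zero: x = -6 or x = 6

x = -6, x = 6


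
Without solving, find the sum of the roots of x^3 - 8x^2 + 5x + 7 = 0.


By Vieta's formulas for x^3 + bx^2 + cx + d = 0:
  r1 + r2 + r3 = -b/a = 8
  r1*r2 + r1*r3 + r2*r3 = c/a = 5
  r1*r2*r3 = -d/a = -7


Sum = 8


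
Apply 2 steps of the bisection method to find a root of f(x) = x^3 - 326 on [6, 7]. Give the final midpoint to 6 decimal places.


f(x) = x^3 - 326
f(6) = -110 < 0
f(7) = 17 > 0

Step 1: midpoint = (6.000000 + 7.000000)/2 = 6.500000
  f(6.500000) = -51.375000
  f(mid) < 0, so root is in [6.500000, 7.000000]

Step 2: midpoint = (6.500000 + 7.000000)/2 = 6.750000
  f(6.750000) = -18.453125
  f(mid) < 0, so root is in [6.750000, 7.000000]

midpoint = 6.750000


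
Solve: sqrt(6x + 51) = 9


Square both sides: 6x + 51 = 9^2 = 81
6x = 81 - 51 = 30
x = 5
Check: sqrt(6*5 + 51) = sqrt(81) = 9 ✓

x = 5


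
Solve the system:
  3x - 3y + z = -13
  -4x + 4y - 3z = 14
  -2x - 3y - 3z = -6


Using Cramer's rule. Expand each determinant along the first row.
D  = 3*[4*(-3) - (-3)*(-3)] - (-3)*[(-4)*(-3) - (-3)*(-2)] + 1*[(-4)*(-3) - 4*(-2)]
  = 3*(-21) - (-3)*(6) + 1*(20) = -25
Dx = (-13)*[4*(-3) - (-3)*(-3)] - (-3)*[14*(-3) - (-3)*(-6)] + 1*[14*(-3) - 4*(-6)]
  = (-13)*(-21) - (-3)*(-60) + 1*(-18) = 75
Dy = 3*[14*(-3) - (-3)*(-6)] - (-13)*[(-4)*(-3) - (-3)*(-2)] + 1*[(-4)*(-6) - 14*(-2)]
  = 3*(-60) - (-13)*(6) + 1*(52) = -50
Dz = 3*[4*(-6) - 14*(-3)] - (-3)*[(-4)*(-6) - 14*(-2)] + (-13)*[(-4)*(-3) - 4*(-2)]
  = 3*(18) - (-3)*(52) + (-13)*(20) = -50
x = Dx/D = 75/-25 = -3, y = Dy/D = -50/-25 = 2, z = Dz/D = -50/-25 = 2
Check eq1: (3)(-3) + (-3)(2) + (1)(2) = -13 = -13 ✓
Check eq2: (-4)(-3) + (4)(2) + (-3)(2) = 14 = 14 ✓
Check eq3: (-2)(-3) + (-3)(2) + (-3)(2) = -6 = -6 ✓

x = -3, y = 2, z = 2


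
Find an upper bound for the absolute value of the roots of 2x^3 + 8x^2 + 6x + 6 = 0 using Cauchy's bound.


Cauchy's bound: all roots r satisfy |r| <= 1 + max(|a_i/a_n|) for i = 0,...,n-1
where a_n is the leading coefficient.

Coefficients: [2, 8, 6, 6]
Leading coefficient a_n = 2
Ratios |a_i/a_n|: 4, 3, 3
Maximum ratio: 4
Cauchy's bound: |r| <= 1 + 4 = 5

Upper bound = 5


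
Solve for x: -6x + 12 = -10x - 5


Starting with: -6x + 12 = -10x - 5
Move all x terms to left: (-6 + 10)x = -5 - 12
Simplify: 4x = -17
Divide both sides by 4: x = -17/4

x = -17/4


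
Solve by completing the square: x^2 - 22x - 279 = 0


Start: x^2 - 22x - 279 = 0
Move constant: x^2 - 22x = 279
Half of -22 is -11, squared is 121
Add 121 to both sides: x^2 - 22x + 121 = 400
(x - 11)^2 = 400
x - 11 = ±20
x = 11 + 20 = 31 or x = 11 - 20 = -9

x = -9, x = 31


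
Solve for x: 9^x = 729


Express both sides with the same base.
729 = 9^3
Since the bases match: x = 3

x = 3


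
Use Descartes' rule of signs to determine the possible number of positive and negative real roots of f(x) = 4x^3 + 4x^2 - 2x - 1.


Descartes' rule of signs:

For positive roots, count sign changes in f(x) = 4x^3 + 4x^2 - 2x - 1:
Signs of coefficients: +, +, -, -
Number of sign changes: 1
Possible positive real roots: 1

For negative roots, examine f(-x) = -4x^3 + 4x^2 + 2x - 1:
Signs of coefficients: -, +, +, -
Number of sign changes: 2
Possible negative real roots: 2, 0

Positive roots: 1; Negative roots: 2 or 0


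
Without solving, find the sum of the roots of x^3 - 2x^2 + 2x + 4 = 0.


By Vieta's formulas for x^3 + bx^2 + cx + d = 0:
  r1 + r2 + r3 = -b/a = 2
  r1*r2 + r1*r3 + r2*r3 = c/a = 2
  r1*r2*r3 = -d/a = -4


Sum = 2


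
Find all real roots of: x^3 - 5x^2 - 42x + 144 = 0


Let p(x) = x^3 - 5x^2 - 42x + 144. By the rational root theorem (leading coefficient 1), any rational root is an integer divisor of 144: try ±1, ±2, ... in turn.
Test x = 1: value = 98 ≠ 0.
Test x = -1: value = 180 ≠ 0.
Test x = 2: value = 48 ≠ 0.
Test x = -2: value = 200 ≠ 0.
Test x = 3: value = 0 ✓, so (x - 3) is a factor.
Synthetic division by (x - 3): bring down 1; 1(3) - 5 = -2; (-2)(3) - 42 = -48; (-48)(3) + 144 = 0 → quotient x^2 - 2x - 48, remainder 0.
Solve the quadratic x^2 - 2x - 48 = 0: discriminant = (-2)^2 - 4(1)(-48) = 4 + 192 = 196.
sqrt(196) = 14, so x = (2 ± 14)/2: x = 8 or x = -6.

x = -6, x = 3, x = 8


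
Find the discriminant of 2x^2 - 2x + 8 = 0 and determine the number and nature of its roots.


For ax^2 + bx + c = 0, discriminant D = b^2 - 4ac
Here a = 2, b = -2, c = 8
D = (-2)^2 - 4(2)(8) = 4 - 64 = -60

D = -60 < 0
The equation has no real roots (2 complex conjugate roots).

Discriminant = -60, no real roots (2 complex conjugate roots)


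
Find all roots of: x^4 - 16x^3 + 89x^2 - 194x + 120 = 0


Let p(x) = x^4 - 16x^3 + 89x^2 - 194x + 120. By the rational root theorem (leading coefficient 1), any rational root is an integer divisor of 120: try ±1, ±2, ... in turn.
Test x = 1: value = 0 ✓, so (x - 1) is a factor.
Synthetic division by (x - 1): bring down 1; 1(1) - 16 = -15; (-15)(1) + 89 = 74; 74(1) - 194 = -120; (-120)(1) + 120 = 0 → quotient x^3 - 15x^2 + 74x - 120, remainder 0.
Continue with the quotient x^3 - 15x^2 + 74x - 120 (candidates must divide 120; re-test x = 1 first in case it repeats).
Test x = 1: value = -60 ≠ 0.
Test x = -1: value = -210 ≠ 0.
Test x = 2: value = -24 ≠ 0.
Test x = -2: value = -336 ≠ 0.
Test x = 3: value = -6 ≠ 0.
Test x = -3: value = -504 ≠ 0.
Test x = 4: value = 0 ✓, so (x - 4) is a factor.
Synthetic division by (x - 4): bring down 1; 1(4) - 15 = -11; (-11)(4) + 74 = 30; 30(4) - 120 = 0 → quotient x^2 - 11x + 30, remainder 0.
Solve the quadratic x^2 - 11x + 30 = 0: discriminant = (-11)^2 - 4(1)(30) = 121 - 120 = 1.
sqrt(1) = 1, so x = (11 ± 1)/2: x = 6 or x = 5.
Collecting all roots found:

x = 1, x = 4, x = 5, x = 6


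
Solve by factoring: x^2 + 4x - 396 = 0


We need two numbers that multiply to -396 and add to 4.
Those numbers are -18 and 22 (since (-18) * 22 = -396 and (-18) + 22 = 4).
So x^2 + 4x - 396 = (x - 18)(x + 22) = 0
Setting each factor to zero: x = 18 or x = -22

x = -22, x = 18


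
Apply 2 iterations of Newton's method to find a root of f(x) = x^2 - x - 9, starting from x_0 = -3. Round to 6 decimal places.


Newton's method: x_(n+1) = x_n - f(x_n)/f'(x_n)
f(x) = x^2 - x - 9
f'(x) = 2x - 1

Iteration 1:
  f(-3.000000) = 3.000000
  f'(-3.000000) = -7.000000
  x_1 = -3.000000 - (3.000000)/(-7.000000) = -2.571429

Iteration 2:
  f(-2.571429) = 0.183673
  f'(-2.571429) = -6.142857
  x_2 = -2.571429 - (0.183673)/(-6.142857) = -2.541528

x_2 = -2.541528


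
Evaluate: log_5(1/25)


We need the exponent such that 5^? = 1/25
5^(-2) = 1/5^2 = 1/25
Therefore log_5(1/25) = -2

-2


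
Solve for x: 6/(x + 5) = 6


Multiply both sides by (x + 5): 6 = 6(x + 5)
Distribute: 6 = 6x + 30
6x = 6 - 30 = -24
x = -4

x = -4


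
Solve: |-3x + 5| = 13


An absolute value equation |expr| = 13 gives two cases:
Case 1: -3x + 5 = 13
  -3x = 8, so x = -8/3
Case 2: -3x + 5 = -13
  -3x = -18, so x = 6

x = -8/3, x = 6


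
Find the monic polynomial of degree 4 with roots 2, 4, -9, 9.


A monic polynomial with roots 2, 4, -9, 9 is:
p(x) = (x - 2)(x - 4)(x + 9)(x - 9)
After multiplying by (x - 2): x - 2
After multiplying by (x - 4): x^2 - 6x + 8
After multiplying by (x + 9): x^3 + 3x^2 - 46x + 72
After multiplying by (x - 9): x^4 - 6x^3 - 73x^2 + 486x - 648

x^4 - 6x^3 - 73x^2 + 486x - 648


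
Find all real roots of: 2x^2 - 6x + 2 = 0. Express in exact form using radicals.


Using the quadratic formula: x = (-b ± sqrt(b^2 - 4ac)) / (2a)
Here a = 2, b = -6, c = 2
Discriminant = b^2 - 4ac = (-6)^2 - 4(2)(2) = 36 - 16 = 20
Since discriminant = 20 > 0, there are two real roots.
x = (6 ± 2*sqrt(5)) / 4
Simplifying: x = (3 ± sqrt(5)) / 2
Numerically: x ≈ 2.6180 or x ≈ 0.3820

x = (3 + sqrt(5)) / 2 or x = (3 - sqrt(5)) / 2


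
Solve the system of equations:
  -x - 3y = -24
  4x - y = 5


Using Cramer's rule:
Determinant D = (-1)(-1) - (4)(-3) = 1 + 12 = 13
Dx = (-24)(-1) - (5)(-3) = 24 + 15 = 39
Dy = (-1)(5) - (4)(-24) = -5 + 96 = 91
x = Dx/D = 39/13 = 3
y = Dy/D = 91/13 = 7

x = 3, y = 7


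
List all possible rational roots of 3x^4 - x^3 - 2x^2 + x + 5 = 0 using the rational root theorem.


Rational root theorem: possible roots are ±p/q where:
  p divides the constant term (5): p ∈ {1, 5}
  q divides the leading coefficient (3): q ∈ {1, 3}

All possible rational roots: -5, -5/3, -1, -1/3, 1/3, 1, 5/3, 5

-5, -5/3, -1, -1/3, 1/3, 1, 5/3, 5


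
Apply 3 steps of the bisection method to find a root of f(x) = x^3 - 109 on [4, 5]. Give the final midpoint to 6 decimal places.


f(x) = x^3 - 109
f(4) = -45 < 0
f(5) = 16 > 0

Step 1: midpoint = (4.000000 + 5.000000)/2 = 4.500000
  f(4.500000) = -17.875000
  f(mid) < 0, so root is in [4.500000, 5.000000]

Step 2: midpoint = (4.500000 + 5.000000)/2 = 4.750000
  f(4.750000) = -1.828125
  f(mid) < 0, so root is in [4.750000, 5.000000]

Step 3: midpoint = (4.750000 + 5.000000)/2 = 4.875000
  f(4.875000) = 6.857422
  f(mid) > 0, so root is in [4.750000, 4.875000]

midpoint = 4.875000


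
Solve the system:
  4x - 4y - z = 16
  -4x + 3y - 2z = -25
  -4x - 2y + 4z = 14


Using Cramer's rule. Expand each determinant along the first row.
D  = 4*[3*4 - (-2)*(-2)] - (-4)*[(-4)*4 - (-2)*(-4)] + (-1)*[(-4)*(-2) - 3*(-4)]
  = 4*(8) - (-4)*(-24) + (-1)*(20) = -84
Dx = 16*[3*4 - (-2)*(-2)] - (-4)*[(-25)*4 - (-2)*14] + (-1)*[(-25)*(-2) - 3*14]
  = 16*(8) - (-4)*(-72) + (-1)*(8) = -168
Dy = 4*[(-25)*4 - (-2)*14] - 16*[(-4)*4 - (-2)*(-4)] + (-1)*[(-4)*14 - (-25)*(-4)]
  = 4*(-72) - 16*(-24) + (-1)*(-156) = 252
Dz = 4*[3*14 - (-25)*(-2)] - (-4)*[(-4)*14 - (-25)*(-4)] + 16*[(-4)*(-2) - 3*(-4)]
  = 4*(-8) - (-4)*(-156) + 16*(20) = -336
x = Dx/D = -168/-84 = 2, y = Dy/D = 252/-84 = -3, z = Dz/D = -336/-84 = 4
Check eq1: (4)(2) + (-4)(-3) + (-1)(4) = 16 = 16 ✓
Check eq2: (-4)(2) + (3)(-3) + (-2)(4) = -25 = -25 ✓
Check eq3: (-4)(2) + (-2)(-3) + (4)(4) = 14 = 14 ✓

x = 2, y = -3, z = 4


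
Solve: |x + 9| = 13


An absolute value equation |expr| = 13 gives two cases:
Case 1: x + 9 = 13
  x = 4, so x = 4
Case 2: x + 9 = -13
  x = -22, so x = -22

x = -22, x = 4


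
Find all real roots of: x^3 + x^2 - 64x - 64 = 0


Let p(x) = x^3 + x^2 - 64x - 64. By the rational root theorem (leading coefficient 1), any rational root is an integer divisor of 64: try ±1, ±2, ... in turn.
Test x = 1: value = -126 ≠ 0.
Test x = -1: value = 0 ✓, so (x + 1) is a factor.
Synthetic division by (x + 1): bring down 1; 1(-1) + 1 = 0; 0(-1) - 64 = -64; (-64)(-1) - 64 = 0 → quotient x^2 - 64, remainder 0.
Solve the quadratic x^2 - 64 = 0: discriminant = 0^2 - 4(1)(-64) = 0 + 256 = 256.
sqrt(256) = 16, so x = (0 ± 16)/2: x = 8 or x = -8.

x = -8, x = -1, x = 8


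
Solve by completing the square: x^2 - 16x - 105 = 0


Start: x^2 - 16x - 105 = 0
Move constant: x^2 - 16x = 105
Half of -16 is -8, squared is 64
Add 64 to both sides: x^2 - 16x + 64 = 169
(x - 8)^2 = 169
x - 8 = ±13
x = 8 + 13 = 21 or x = 8 - 13 = -5

x = -5, x = 21


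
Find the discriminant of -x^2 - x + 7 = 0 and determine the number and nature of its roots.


For ax^2 + bx + c = 0, discriminant D = b^2 - 4ac
Here a = -1, b = -1, c = 7
D = (-1)^2 - 4(-1)(7) = 1 + 28 = 29

D = 29 > 0 but not a perfect square
The equation has 2 distinct real irrational roots.

Discriminant = 29, 2 distinct real irrational roots


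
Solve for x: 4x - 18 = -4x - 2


Starting with: 4x - 18 = -4x - 2
Move all x terms to left: (4 + 4)x = -2 + 18
Simplify: 8x = 16
Divide both sides by 8: x = 2

x = 2


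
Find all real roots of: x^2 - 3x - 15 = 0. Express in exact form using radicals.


Using the quadratic formula: x = (-b ± sqrt(b^2 - 4ac)) / (2a)
Here a = 1, b = -3, c = -15
Discriminant = b^2 - 4ac = (-3)^2 - 4(1)(-15) = 9 + 60 = 69
Since discriminant = 69 > 0, there are two real roots.
x = (3 ± sqrt(69)) / 2
Numerically: x ≈ 5.6533 or x ≈ -2.6533

x = (3 + sqrt(69)) / 2 or x = (3 - sqrt(69)) / 2
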